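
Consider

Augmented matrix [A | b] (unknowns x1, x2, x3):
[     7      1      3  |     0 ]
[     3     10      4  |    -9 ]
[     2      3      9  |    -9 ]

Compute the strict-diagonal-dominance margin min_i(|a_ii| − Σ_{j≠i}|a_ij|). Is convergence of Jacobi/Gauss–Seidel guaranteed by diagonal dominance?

3

row 1: |7| − (1+3) = 3
row 2: |10| − (3+4) = 3
row 3: |9| − (2+3) = 4
minimum over rows = 3 → strictly diagonally dominant (convergence guaranteed)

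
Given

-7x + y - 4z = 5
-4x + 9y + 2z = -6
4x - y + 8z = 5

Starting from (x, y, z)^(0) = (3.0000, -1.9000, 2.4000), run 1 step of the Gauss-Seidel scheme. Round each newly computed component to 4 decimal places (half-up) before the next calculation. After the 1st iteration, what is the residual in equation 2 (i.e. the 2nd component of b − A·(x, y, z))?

Iteration 1:
  x = (5 - (1)·-1.9000 - (-4)·2.4000) / (-7) = -2.3571
  y = (-6 - (-4)·-2.3571 - (2)·2.4000) / (9) = -2.2476
  z = (5 - (4)·-2.3571 - (-1)·-2.2476) / (8) = 1.5226
Residual b − A·x = (-3.1617, 1.7548, 0.0000)

1.7548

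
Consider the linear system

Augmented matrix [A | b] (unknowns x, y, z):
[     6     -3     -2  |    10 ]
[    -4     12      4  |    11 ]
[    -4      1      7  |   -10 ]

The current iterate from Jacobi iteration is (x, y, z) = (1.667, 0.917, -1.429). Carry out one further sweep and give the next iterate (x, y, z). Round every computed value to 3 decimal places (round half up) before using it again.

(1.649, 1.949, -0.607)

One sweep:
  x = (10 - (-3)·0.917 - (-2)·-1.429) / (6) = 1.649
  y = (11 - (-4)·1.667 - (4)·-1.429) / (12) = 1.949
  z = (-10 - (-4)·1.667 - (1)·0.917) / (7) = -0.607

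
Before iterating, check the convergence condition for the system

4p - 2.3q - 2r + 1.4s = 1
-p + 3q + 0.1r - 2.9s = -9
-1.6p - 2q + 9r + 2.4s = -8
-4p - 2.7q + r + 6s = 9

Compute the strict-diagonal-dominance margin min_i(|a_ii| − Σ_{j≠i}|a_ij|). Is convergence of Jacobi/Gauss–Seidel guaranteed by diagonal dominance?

-1.7

row 1: |4| − (2.3+2+1.4) = -1.7
row 2: |3| − (1+0.1+2.9) = -1
row 3: |9| − (1.6+2+2.4) = 3
row 4: |6| − (4+2.7+1) = -1.7
minimum over rows = -1.7 → not strictly diagonally dominant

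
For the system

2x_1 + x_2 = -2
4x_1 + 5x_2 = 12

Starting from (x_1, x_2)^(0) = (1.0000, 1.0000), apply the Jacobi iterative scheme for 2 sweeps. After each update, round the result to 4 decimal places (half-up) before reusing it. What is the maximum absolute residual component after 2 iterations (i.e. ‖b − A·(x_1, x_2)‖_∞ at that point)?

2.0000

Iteration 1:
  x_1 = (-2 - (1)·1.0000) / (2) = -1.5000
  x_2 = (12 - (4)·1.0000) / (5) = 1.6000
Iteration 2:
  x_1 = (-2 - (1)·1.6000) / (2) = -1.8000
  x_2 = (12 - (4)·-1.5000) / (5) = 3.6000
Residual b − A·x = (-2.0000, 1.2000); ∞-norm = 2.0000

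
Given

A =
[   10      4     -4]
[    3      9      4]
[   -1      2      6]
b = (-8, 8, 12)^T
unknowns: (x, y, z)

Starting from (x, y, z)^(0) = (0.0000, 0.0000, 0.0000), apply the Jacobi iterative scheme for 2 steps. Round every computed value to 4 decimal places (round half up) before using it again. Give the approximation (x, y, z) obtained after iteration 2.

(-0.3556, 0.2667, 1.5704)

Iteration 1:
  x = (-8 - (4)·0.0000 - (-4)·0.0000) / (10) = -0.8000
  y = (8 - (3)·0.0000 - (4)·0.0000) / (9) = 0.8889
  z = (12 - (-1)·0.0000 - (2)·0.0000) / (6) = 2.0000
Iteration 2:
  x = (-8 - (4)·0.8889 - (-4)·2.0000) / (10) = -0.3556
  y = (8 - (3)·-0.8000 - (4)·2.0000) / (9) = 0.2667
  z = (12 - (-1)·-0.8000 - (2)·0.8889) / (6) = 1.5704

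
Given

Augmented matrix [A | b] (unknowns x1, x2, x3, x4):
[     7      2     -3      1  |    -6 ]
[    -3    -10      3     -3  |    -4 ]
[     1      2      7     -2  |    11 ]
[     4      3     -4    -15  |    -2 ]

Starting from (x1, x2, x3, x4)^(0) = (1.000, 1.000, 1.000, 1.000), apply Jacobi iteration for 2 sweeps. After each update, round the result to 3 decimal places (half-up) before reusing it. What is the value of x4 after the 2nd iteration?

Iteration 1:
  x1 = (-6 - (2)·1.000 - (-3)·1.000 - (1)·1.000) / (7) = -0.857
  x2 = (-4 - (-3)·1.000 - (3)·1.000 - (-3)·1.000) / (-10) = 0.100
  x3 = (11 - (1)·1.000 - (2)·1.000 - (-2)·1.000) / (7) = 1.429
  x4 = (-2 - (4)·1.000 - (3)·1.000 - (-4)·1.000) / (-15) = 0.333
Iteration 2:
  x1 = (-6 - (2)·0.100 - (-3)·1.429 - (1)·0.333) / (7) = -0.321
  x2 = (-4 - (-3)·-0.857 - (3)·1.429 - (-3)·0.333) / (-10) = 0.986
  x3 = (11 - (1)·-0.857 - (2)·0.100 - (-2)·0.333) / (7) = 1.760
  x4 = (-2 - (4)·-0.857 - (3)·0.100 - (-4)·1.429) / (-15) = -0.456

-0.456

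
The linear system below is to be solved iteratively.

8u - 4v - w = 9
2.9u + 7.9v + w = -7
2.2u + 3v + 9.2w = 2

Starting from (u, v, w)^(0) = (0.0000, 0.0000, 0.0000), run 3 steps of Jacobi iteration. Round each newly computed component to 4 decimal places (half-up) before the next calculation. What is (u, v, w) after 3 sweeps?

Iteration 1:
  u = (9 - (-4)·0.0000 - (-1)·0.0000) / (8) = 1.1250
  v = (-7 - (2.9)·0.0000 - (1)·0.0000) / (7.9) = -0.8861
  w = (2 - (2.2)·0.0000 - (3)·0.0000) / (9.2) = 0.2174
Iteration 2:
  u = (9 - (-4)·-0.8861 - (-1)·0.2174) / (8) = 0.7091
  v = (-7 - (2.9)·1.1250 - (1)·0.2174) / (7.9) = -1.3266
  w = (2 - (2.2)·1.1250 - (3)·-0.8861) / (9.2) = 0.2373
Iteration 3:
  u = (9 - (-4)·-1.3266 - (-1)·0.2373) / (8) = 0.4914
  v = (-7 - (2.9)·0.7091 - (1)·0.2373) / (7.9) = -1.1764
  w = (2 - (2.2)·0.7091 - (3)·-1.3266) / (9.2) = 0.4804

(0.4914, -1.1764, 0.4804)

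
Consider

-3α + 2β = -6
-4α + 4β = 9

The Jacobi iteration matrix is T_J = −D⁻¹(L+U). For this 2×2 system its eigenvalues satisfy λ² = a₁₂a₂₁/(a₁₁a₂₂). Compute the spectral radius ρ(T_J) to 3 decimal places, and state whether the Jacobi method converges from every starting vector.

0.816

a₁₂a₂₁/(a₁₁a₂₂) = (2)·(-4) / ((-3)·(4)) = 0.666667
ρ = √|0.666667| = √0.666667 = 0.816
ρ < 1, so Jacobi converges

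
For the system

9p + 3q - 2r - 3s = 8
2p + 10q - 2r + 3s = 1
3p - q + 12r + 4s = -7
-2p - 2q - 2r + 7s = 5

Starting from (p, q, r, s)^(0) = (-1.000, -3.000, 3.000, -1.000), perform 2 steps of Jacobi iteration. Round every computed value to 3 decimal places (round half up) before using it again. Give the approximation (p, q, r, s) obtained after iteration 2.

(0.576, -0.523, -1.182, 1.621)

Iteration 1:
  p = (8 - (3)·-3.000 - (-2)·3.000 - (-3)·-1.000) / (9) = 2.222
  q = (1 - (2)·-1.000 - (-2)·3.000 - (3)·-1.000) / (10) = 1.200
  r = (-7 - (3)·-1.000 - (-1)·-3.000 - (4)·-1.000) / (12) = -0.250
  s = (5 - (-2)·-1.000 - (-2)·-3.000 - (-2)·3.000) / (7) = 0.429
Iteration 2:
  p = (8 - (3)·1.200 - (-2)·-0.250 - (-3)·0.429) / (9) = 0.576
  q = (1 - (2)·2.222 - (-2)·-0.250 - (3)·0.429) / (10) = -0.523
  r = (-7 - (3)·2.222 - (-1)·1.200 - (4)·0.429) / (12) = -1.182
  s = (5 - (-2)·2.222 - (-2)·1.200 - (-2)·-0.250) / (7) = 1.621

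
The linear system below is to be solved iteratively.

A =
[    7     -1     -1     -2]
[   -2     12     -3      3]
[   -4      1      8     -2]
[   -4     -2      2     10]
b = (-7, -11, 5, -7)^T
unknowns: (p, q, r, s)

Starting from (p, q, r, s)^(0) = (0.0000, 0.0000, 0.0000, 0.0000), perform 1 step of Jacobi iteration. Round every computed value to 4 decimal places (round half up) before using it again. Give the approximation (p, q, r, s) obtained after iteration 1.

Iteration 1:
  p = (-7 - (-1)·0.0000 - (-1)·0.0000 - (-2)·0.0000) / (7) = -1.0000
  q = (-11 - (-2)·0.0000 - (-3)·0.0000 - (3)·0.0000) / (12) = -0.9167
  r = (5 - (-4)·0.0000 - (1)·0.0000 - (-2)·0.0000) / (8) = 0.6250
  s = (-7 - (-4)·0.0000 - (-2)·0.0000 - (2)·0.0000) / (10) = -0.7000

(-1.0000, -0.9167, 0.6250, -0.7000)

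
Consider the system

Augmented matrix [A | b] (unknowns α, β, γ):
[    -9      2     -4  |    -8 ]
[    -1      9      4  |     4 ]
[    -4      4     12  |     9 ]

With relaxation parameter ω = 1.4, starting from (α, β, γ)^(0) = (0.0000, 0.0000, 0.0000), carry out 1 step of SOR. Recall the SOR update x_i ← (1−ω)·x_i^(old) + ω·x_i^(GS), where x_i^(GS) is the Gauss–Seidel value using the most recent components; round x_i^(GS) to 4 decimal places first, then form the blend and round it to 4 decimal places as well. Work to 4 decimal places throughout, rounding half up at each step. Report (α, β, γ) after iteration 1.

Iteration 1:
  α: GS value = (-8 - (2)·0.0000 - (-4)·0.0000) / (-9) = 0.8889;  α ← (1−ω)·0.0000 + ω·0.8889 = 1.2445
  β: GS value = (4 - (-1)·1.2445 - (4)·0.0000) / (9) = 0.5827;  β ← (1−ω)·0.0000 + ω·0.5827 = 0.8158
  γ: GS value = (9 - (-4)·1.2445 - (4)·0.8158) / (12) = 0.8929;  γ ← (1−ω)·0.0000 + ω·0.8929 = 1.2501

(1.2445, 0.8158, 1.2501)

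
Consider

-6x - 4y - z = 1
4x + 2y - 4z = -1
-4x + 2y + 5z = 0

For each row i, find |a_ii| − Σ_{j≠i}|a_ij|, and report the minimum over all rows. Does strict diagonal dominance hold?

-6

row 1: |-6| − (4+1) = 1
row 2: |2| − (4+4) = -6
row 3: |5| − (4+2) = -1
minimum over rows = -6 → not strictly diagonally dominant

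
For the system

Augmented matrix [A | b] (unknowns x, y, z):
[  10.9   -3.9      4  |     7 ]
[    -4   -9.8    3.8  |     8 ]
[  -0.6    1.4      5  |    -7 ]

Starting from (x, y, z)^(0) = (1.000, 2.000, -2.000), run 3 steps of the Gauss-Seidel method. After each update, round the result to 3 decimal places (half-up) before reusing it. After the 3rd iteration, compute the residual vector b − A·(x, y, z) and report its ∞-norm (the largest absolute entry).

3.270

Iteration 1:
  x = (7 - (-3.9)·2.000 - (4)·-2.000) / (10.9) = 2.092
  y = (8 - (-4)·2.092 - (3.8)·-2.000) / (-9.8) = -2.446
  z = (-7 - (-0.6)·2.092 - (1.4)·-2.446) / (5) = -0.464
Iteration 2:
  x = (7 - (-3.9)·-2.446 - (4)·-0.464) / (10.9) = -0.063
  y = (8 - (-4)·-0.063 - (3.8)·-0.464) / (-9.8) = -0.971
  z = (-7 - (-0.6)·-0.063 - (1.4)·-0.971) / (5) = -1.136
Iteration 3:
  x = (7 - (-3.9)·-0.971 - (4)·-1.136) / (10.9) = 0.712
  y = (8 - (-4)·0.712 - (3.8)·-1.136) / (-9.8) = -1.547
  z = (-7 - (-0.6)·0.712 - (1.4)·-1.547) / (5) = -0.881
Residual b − A·x = (-3.270, -0.965, -0.002); ∞-norm = 3.270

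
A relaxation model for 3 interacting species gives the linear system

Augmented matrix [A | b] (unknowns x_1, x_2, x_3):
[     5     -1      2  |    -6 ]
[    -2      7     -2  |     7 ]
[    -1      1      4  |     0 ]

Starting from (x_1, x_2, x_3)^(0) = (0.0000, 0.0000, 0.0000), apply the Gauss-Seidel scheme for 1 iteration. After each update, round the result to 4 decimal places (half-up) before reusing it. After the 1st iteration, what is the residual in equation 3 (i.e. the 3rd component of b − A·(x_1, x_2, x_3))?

Iteration 1:
  x_1 = (-6 - (-1)·0.0000 - (2)·0.0000) / (5) = -1.2000
  x_2 = (7 - (-2)·-1.2000 - (-2)·0.0000) / (7) = 0.6571
  x_3 = (0 - (-1)·-1.2000 - (1)·0.6571) / (4) = -0.4643
Residual b − A·x = (1.5857, -0.9283, 0.0001)

0.0001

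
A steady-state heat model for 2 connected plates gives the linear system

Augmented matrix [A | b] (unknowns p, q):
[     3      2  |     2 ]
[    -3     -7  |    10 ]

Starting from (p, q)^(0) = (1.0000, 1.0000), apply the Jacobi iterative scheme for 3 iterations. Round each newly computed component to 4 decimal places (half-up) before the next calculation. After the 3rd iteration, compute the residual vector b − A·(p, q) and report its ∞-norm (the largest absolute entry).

1.6325

Iteration 1:
  p = (2 - (2)·1.0000) / (3) = 0.0000
  q = (10 - (-3)·1.0000) / (-7) = -1.8571
Iteration 2:
  p = (2 - (2)·-1.8571) / (3) = 1.9047
  q = (10 - (-3)·0.0000) / (-7) = -1.4286
Iteration 3:
  p = (2 - (2)·-1.4286) / (3) = 1.6191
  q = (10 - (-3)·1.9047) / (-7) = -2.2449
Residual b − A·x = (1.6325, -0.8570); ∞-norm = 1.6325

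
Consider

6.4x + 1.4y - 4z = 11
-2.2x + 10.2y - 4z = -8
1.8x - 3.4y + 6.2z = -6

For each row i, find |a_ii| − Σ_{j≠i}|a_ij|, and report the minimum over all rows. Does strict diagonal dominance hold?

row 1: |6.4| − (1.4+4) = 1
row 2: |10.2| − (2.2+4) = 4
row 3: |6.2| − (1.8+3.4) = 1
minimum over rows = 1 → strictly diagonally dominant (convergence guaranteed)

1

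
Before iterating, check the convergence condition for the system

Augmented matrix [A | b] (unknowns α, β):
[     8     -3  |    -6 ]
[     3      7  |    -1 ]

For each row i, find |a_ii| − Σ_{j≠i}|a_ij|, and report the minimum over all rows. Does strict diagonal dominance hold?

row 1: |8| − (3) = 5
row 2: |7| − (3) = 4
minimum over rows = 4 → strictly diagonally dominant (convergence guaranteed)

4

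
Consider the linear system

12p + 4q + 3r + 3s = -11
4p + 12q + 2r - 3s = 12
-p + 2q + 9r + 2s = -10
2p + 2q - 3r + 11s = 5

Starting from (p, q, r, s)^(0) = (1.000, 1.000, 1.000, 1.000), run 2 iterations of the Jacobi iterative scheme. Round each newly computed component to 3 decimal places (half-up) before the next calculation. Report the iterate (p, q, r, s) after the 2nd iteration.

Iteration 1:
  p = (-11 - (4)·1.000 - (3)·1.000 - (3)·1.000) / (12) = -1.750
  q = (12 - (4)·1.000 - (2)·1.000 - (-3)·1.000) / (12) = 0.750
  r = (-10 - (-1)·1.000 - (2)·1.000 - (2)·1.000) / (9) = -1.444
  s = (5 - (2)·1.000 - (2)·1.000 - (-3)·1.000) / (11) = 0.364
Iteration 2:
  p = (-11 - (4)·0.750 - (3)·-1.444 - (3)·0.364) / (12) = -0.897
  q = (12 - (4)·-1.750 - (2)·-1.444 - (-3)·0.364) / (12) = 1.915
  r = (-10 - (-1)·-1.750 - (2)·0.750 - (2)·0.364) / (9) = -1.553
  s = (5 - (2)·-1.750 - (2)·0.750 - (-3)·-1.444) / (11) = 0.243

(-0.897, 1.915, -1.553, 0.243)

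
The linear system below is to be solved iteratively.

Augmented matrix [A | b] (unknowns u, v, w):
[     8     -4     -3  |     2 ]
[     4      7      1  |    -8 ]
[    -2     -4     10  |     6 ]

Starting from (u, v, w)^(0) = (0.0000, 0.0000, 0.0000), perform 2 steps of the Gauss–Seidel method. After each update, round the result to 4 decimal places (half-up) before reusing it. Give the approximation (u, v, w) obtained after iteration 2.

Iteration 1:
  u = (2 - (-4)·0.0000 - (-3)·0.0000) / (8) = 0.2500
  v = (-8 - (4)·0.2500 - (1)·0.0000) / (7) = -1.2857
  w = (6 - (-2)·0.2500 - (-4)·-1.2857) / (10) = 0.1357
Iteration 2:
  u = (2 - (-4)·-1.2857 - (-3)·0.1357) / (8) = -0.3420
  v = (-8 - (4)·-0.3420 - (1)·0.1357) / (7) = -0.9668
  w = (6 - (-2)·-0.3420 - (-4)·-0.9668) / (10) = 0.1449

(-0.3420, -0.9668, 0.1449)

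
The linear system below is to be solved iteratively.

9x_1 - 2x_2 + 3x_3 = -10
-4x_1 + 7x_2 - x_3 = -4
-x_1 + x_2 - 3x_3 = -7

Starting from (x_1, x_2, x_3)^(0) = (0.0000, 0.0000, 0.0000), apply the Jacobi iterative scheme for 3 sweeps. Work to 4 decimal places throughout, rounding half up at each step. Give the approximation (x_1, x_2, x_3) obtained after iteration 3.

(-2.1428, -1.3643, 2.7143)

Iteration 1:
  x_1 = (-10 - (-2)·0.0000 - (3)·0.0000) / (9) = -1.1111
  x_2 = (-4 - (-4)·0.0000 - (-1)·0.0000) / (7) = -0.5714
  x_3 = (-7 - (-1)·0.0000 - (1)·0.0000) / (-3) = 2.3333
Iteration 2:
  x_1 = (-10 - (-2)·-0.5714 - (3)·2.3333) / (9) = -2.0159
  x_2 = (-4 - (-4)·-1.1111 - (-1)·2.3333) / (7) = -0.8730
  x_3 = (-7 - (-1)·-1.1111 - (1)·-0.5714) / (-3) = 2.5132
Iteration 3:
  x_1 = (-10 - (-2)·-0.8730 - (3)·2.5132) / (9) = -2.1428
  x_2 = (-4 - (-4)·-2.0159 - (-1)·2.5132) / (7) = -1.3643
  x_3 = (-7 - (-1)·-2.0159 - (1)·-0.8730) / (-3) = 2.7143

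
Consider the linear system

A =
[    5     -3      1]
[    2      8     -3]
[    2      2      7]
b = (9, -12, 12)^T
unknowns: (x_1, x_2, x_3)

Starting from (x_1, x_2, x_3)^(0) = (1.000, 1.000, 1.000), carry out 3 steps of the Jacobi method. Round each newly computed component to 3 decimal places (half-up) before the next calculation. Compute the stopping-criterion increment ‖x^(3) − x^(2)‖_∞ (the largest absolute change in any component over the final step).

0.489

Iteration 1:
  x_1 = (9 - (-3)·1.000 - (1)·1.000) / (5) = 2.200
  x_2 = (-12 - (2)·1.000 - (-3)·1.000) / (8) = -1.375
  x_3 = (12 - (2)·1.000 - (2)·1.000) / (7) = 1.143
Iteration 2:
  x_1 = (9 - (-3)·-1.375 - (1)·1.143) / (5) = 0.746
  x_2 = (-12 - (2)·2.200 - (-3)·1.143) / (8) = -1.621
  x_3 = (12 - (2)·2.200 - (2)·-1.375) / (7) = 1.479
Iteration 3:
  x_1 = (9 - (-3)·-1.621 - (1)·1.479) / (5) = 0.532
  x_2 = (-12 - (2)·0.746 - (-3)·1.479) / (8) = -1.132
  x_3 = (12 - (2)·0.746 - (2)·-1.621) / (7) = 1.964
Change: (-0.214, 0.489, 0.485) → max |·| = 0.489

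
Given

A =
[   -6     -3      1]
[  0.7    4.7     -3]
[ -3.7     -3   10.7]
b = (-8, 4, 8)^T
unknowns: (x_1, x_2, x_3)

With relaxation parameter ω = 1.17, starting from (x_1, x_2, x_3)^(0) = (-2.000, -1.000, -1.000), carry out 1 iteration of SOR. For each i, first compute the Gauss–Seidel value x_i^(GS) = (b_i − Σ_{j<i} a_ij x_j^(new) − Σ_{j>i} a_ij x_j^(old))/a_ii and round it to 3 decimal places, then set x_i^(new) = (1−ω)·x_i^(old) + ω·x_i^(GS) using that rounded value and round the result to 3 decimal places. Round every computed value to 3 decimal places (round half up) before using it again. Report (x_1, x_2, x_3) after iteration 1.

Iteration 1:
  x_1: GS value = (-8 - (-3)·-1.000 - (1)·-1.000) / (-6) = 1.667;  x_1 ← (1−ω)·-2.000 + ω·1.667 = 2.290
  x_2: GS value = (4 - (0.7)·2.290 - (-3)·-1.000) / (4.7) = -0.128;  x_2 ← (1−ω)·-1.000 + ω·-0.128 = 0.020
  x_3: GS value = (8 - (-3.7)·2.290 - (-3)·0.020) / (10.7) = 1.545;  x_3 ← (1−ω)·-1.000 + ω·1.545 = 1.978

(2.290, 0.020, 1.978)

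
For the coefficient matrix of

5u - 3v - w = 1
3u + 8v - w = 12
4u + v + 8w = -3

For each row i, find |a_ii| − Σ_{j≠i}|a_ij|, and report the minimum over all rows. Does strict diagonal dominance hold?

row 1: |5| − (3+1) = 1
row 2: |8| − (3+1) = 4
row 3: |8| − (4+1) = 3
minimum over rows = 1 → strictly diagonally dominant (convergence guaranteed)

1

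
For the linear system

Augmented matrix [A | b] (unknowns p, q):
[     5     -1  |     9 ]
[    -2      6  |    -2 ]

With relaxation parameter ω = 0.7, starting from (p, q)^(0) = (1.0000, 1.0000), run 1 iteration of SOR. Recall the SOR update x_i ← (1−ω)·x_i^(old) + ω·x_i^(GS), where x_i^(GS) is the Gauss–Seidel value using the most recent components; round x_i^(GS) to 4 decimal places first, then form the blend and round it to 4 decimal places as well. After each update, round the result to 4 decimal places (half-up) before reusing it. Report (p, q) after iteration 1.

(1.7000, 0.4633)

Iteration 1:
  p: GS value = (9 - (-1)·1.0000) / (5) = 2.0000;  p ← (1−ω)·1.0000 + ω·2.0000 = 1.7000
  q: GS value = (-2 - (-2)·1.7000) / (6) = 0.2333;  q ← (1−ω)·1.0000 + ω·0.2333 = 0.4633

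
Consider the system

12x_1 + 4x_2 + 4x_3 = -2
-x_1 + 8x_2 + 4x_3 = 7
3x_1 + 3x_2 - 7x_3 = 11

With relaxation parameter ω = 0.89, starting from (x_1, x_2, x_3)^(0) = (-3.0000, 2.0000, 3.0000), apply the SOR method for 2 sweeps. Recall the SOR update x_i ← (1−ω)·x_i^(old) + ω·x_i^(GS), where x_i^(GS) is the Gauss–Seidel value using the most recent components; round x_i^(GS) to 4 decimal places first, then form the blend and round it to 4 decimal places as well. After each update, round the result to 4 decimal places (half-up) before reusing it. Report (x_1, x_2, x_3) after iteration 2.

(0.4022, 1.6651, -0.8331)

Iteration 1:
  x_1: GS value = (-2 - (4)·2.0000 - (4)·3.0000) / (12) = -1.8333;  x_1 ← (1−ω)·-3.0000 + ω·-1.8333 = -1.9616
  x_2: GS value = (7 - (-1)·-1.9616 - (4)·3.0000) / (8) = -0.8702;  x_2 ← (1−ω)·2.0000 + ω·-0.8702 = -0.5545
  x_3: GS value = (11 - (3)·-1.9616 - (3)·-0.5545) / (-7) = -2.6498;  x_3 ← (1−ω)·3.0000 + ω·-2.6498 = -2.0283
Iteration 2:
  x_1: GS value = (-2 - (4)·-0.5545 - (4)·-2.0283) / (12) = 0.6943;  x_1 ← (1−ω)·-1.9616 + ω·0.6943 = 0.4022
  x_2: GS value = (7 - (-1)·0.4022 - (4)·-2.0283) / (8) = 1.9394;  x_2 ← (1−ω)·-0.5545 + ω·1.9394 = 1.6651
  x_3: GS value = (11 - (3)·0.4022 - (3)·1.6651) / (-7) = -0.6854;  x_3 ← (1−ω)·-2.0283 + ω·-0.6854 = -0.8331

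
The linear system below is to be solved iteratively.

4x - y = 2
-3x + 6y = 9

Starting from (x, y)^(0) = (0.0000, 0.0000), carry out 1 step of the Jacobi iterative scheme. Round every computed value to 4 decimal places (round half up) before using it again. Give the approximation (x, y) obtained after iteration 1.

Iteration 1:
  x = (2 - (-1)·0.0000) / (4) = 0.5000
  y = (9 - (-3)·0.0000) / (6) = 1.5000

(0.5000, 1.5000)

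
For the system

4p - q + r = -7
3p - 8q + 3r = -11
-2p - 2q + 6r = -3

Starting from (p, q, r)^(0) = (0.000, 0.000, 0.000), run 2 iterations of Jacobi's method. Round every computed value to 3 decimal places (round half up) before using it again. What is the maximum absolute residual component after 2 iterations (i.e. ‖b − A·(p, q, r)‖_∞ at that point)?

Iteration 1:
  p = (-7 - (-1)·0.000 - (1)·0.000) / (4) = -1.750
  q = (-11 - (3)·0.000 - (3)·0.000) / (-8) = 1.375
  r = (-3 - (-2)·0.000 - (-2)·0.000) / (6) = -0.500
Iteration 2:
  p = (-7 - (-1)·1.375 - (1)·-0.500) / (4) = -1.281
  q = (-11 - (3)·-1.750 - (3)·-0.500) / (-8) = 0.531
  r = (-3 - (-2)·-1.750 - (-2)·1.375) / (6) = -0.625
Residual b − A·x = (-0.720, -1.034, -0.750); ∞-norm = 1.034

1.034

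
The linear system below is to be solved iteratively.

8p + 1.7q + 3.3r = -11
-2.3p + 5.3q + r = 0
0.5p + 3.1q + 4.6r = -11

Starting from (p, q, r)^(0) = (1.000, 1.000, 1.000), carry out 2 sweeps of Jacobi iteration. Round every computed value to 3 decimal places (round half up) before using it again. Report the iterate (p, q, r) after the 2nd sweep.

Iteration 1:
  p = (-11 - (1.7)·1.000 - (3.3)·1.000) / (8) = -2.000
  q = (0 - (-2.3)·1.000 - (1)·1.000) / (5.3) = 0.245
  r = (-11 - (0.5)·1.000 - (3.1)·1.000) / (4.6) = -3.174
Iteration 2:
  p = (-11 - (1.7)·0.245 - (3.3)·-3.174) / (8) = -0.118
  q = (0 - (-2.3)·-2.000 - (1)·-3.174) / (5.3) = -0.269
  r = (-11 - (0.5)·-2.000 - (3.1)·0.245) / (4.6) = -2.339

(-0.118, -0.269, -2.339)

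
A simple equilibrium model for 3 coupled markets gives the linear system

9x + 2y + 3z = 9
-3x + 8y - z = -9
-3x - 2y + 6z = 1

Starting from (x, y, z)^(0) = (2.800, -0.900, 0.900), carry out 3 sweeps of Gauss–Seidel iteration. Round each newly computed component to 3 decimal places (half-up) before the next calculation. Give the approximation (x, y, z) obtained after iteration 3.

(1.006, -0.692, 0.439)

Iteration 1:
  x = (9 - (2)·-0.900 - (3)·0.900) / (9) = 0.900
  y = (-9 - (-3)·0.900 - (-1)·0.900) / (8) = -0.675
  z = (1 - (-3)·0.900 - (-2)·-0.675) / (6) = 0.392
Iteration 2:
  x = (9 - (2)·-0.675 - (3)·0.392) / (9) = 1.019
  y = (-9 - (-3)·1.019 - (-1)·0.392) / (8) = -0.694
  z = (1 - (-3)·1.019 - (-2)·-0.694) / (6) = 0.445
Iteration 3:
  x = (9 - (2)·-0.694 - (3)·0.445) / (9) = 1.006
  y = (-9 - (-3)·1.006 - (-1)·0.445) / (8) = -0.692
  z = (1 - (-3)·1.006 - (-2)·-0.692) / (6) = 0.439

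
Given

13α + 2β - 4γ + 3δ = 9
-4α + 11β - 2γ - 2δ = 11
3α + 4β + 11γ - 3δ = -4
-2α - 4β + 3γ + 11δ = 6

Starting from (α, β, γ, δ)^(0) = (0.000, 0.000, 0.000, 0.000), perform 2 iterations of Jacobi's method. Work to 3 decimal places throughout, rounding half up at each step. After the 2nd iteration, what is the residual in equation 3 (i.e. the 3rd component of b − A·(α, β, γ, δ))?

1.796

Iteration 1:
  α = (9 - (2)·0.000 - (-4)·0.000 - (3)·0.000) / (13) = 0.692
  β = (11 - (-4)·0.000 - (-2)·0.000 - (-2)·0.000) / (11) = 1.000
  γ = (-4 - (3)·0.000 - (4)·0.000 - (-3)·0.000) / (11) = -0.364
  δ = (6 - (-2)·0.000 - (-4)·0.000 - (3)·0.000) / (11) = 0.545
Iteration 2:
  α = (9 - (2)·1.000 - (-4)·-0.364 - (3)·0.545) / (13) = 0.301
  β = (11 - (-4)·0.692 - (-2)·-0.364 - (-2)·0.545) / (11) = 1.285
  γ = (-4 - (3)·0.692 - (4)·1.000 - (-3)·0.545) / (11) = -0.767
  δ = (6 - (-2)·0.692 - (-4)·1.000 - (3)·-0.364) / (11) = 1.134
Residual b − A·x = (-3.953, -1.197, 1.796, 1.569)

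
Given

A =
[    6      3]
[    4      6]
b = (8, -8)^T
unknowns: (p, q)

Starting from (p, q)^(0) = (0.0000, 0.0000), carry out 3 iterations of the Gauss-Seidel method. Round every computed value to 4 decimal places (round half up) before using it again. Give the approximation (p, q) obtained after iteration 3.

(2.8148, -3.2099)

Iteration 1:
  p = (8 - (3)·0.0000) / (6) = 1.3333
  q = (-8 - (4)·1.3333) / (6) = -2.2222
Iteration 2:
  p = (8 - (3)·-2.2222) / (6) = 2.4444
  q = (-8 - (4)·2.4444) / (6) = -2.9629
Iteration 3:
  p = (8 - (3)·-2.9629) / (6) = 2.8148
  q = (-8 - (4)·2.8148) / (6) = -3.2099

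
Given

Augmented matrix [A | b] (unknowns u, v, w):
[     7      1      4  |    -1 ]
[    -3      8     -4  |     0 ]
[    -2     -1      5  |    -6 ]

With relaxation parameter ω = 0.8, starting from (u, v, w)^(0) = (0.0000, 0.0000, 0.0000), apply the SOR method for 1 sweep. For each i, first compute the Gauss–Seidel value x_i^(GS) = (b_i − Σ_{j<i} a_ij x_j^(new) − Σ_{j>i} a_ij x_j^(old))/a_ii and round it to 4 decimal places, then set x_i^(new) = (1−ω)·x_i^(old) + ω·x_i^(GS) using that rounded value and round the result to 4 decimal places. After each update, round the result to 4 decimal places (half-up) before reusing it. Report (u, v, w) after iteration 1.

Iteration 1:
  u: GS value = (-1 - (1)·0.0000 - (4)·0.0000) / (7) = -0.1429;  u ← (1−ω)·0.0000 + ω·-0.1429 = -0.1143
  v: GS value = (0 - (-3)·-0.1143 - (-4)·0.0000) / (8) = -0.0429;  v ← (1−ω)·0.0000 + ω·-0.0429 = -0.0343
  w: GS value = (-6 - (-2)·-0.1143 - (-1)·-0.0343) / (5) = -1.2526;  w ← (1−ω)·0.0000 + ω·-1.2526 = -1.0021

(-0.1143, -0.0343, -1.0021)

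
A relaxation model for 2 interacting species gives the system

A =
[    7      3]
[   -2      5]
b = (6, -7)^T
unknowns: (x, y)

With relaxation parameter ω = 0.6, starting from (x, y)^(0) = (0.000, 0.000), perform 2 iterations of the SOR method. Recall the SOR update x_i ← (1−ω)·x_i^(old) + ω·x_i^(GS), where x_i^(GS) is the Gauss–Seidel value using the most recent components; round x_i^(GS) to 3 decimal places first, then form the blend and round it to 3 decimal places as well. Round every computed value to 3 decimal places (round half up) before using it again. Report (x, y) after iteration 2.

Iteration 1:
  x: GS value = (6 - (3)·0.000) / (7) = 0.857;  x ← (1−ω)·0.000 + ω·0.857 = 0.514
  y: GS value = (-7 - (-2)·0.514) / (5) = -1.194;  y ← (1−ω)·0.000 + ω·-1.194 = -0.716
Iteration 2:
  x: GS value = (6 - (3)·-0.716) / (7) = 1.164;  x ← (1−ω)·0.514 + ω·1.164 = 0.904
  y: GS value = (-7 - (-2)·0.904) / (5) = -1.038;  y ← (1−ω)·-0.716 + ω·-1.038 = -0.909

(0.904, -0.909)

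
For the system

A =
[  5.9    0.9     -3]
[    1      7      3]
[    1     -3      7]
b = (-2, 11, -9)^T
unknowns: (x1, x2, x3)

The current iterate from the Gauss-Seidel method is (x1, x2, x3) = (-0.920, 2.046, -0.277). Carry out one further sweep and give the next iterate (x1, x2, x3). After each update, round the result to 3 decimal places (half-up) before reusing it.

One sweep:
  x1 = (-2 - (0.9)·2.046 - (-3)·-0.277) / (5.9) = -0.792
  x2 = (11 - (1)·-0.792 - (3)·-0.277) / (7) = 1.803
  x3 = (-9 - (1)·-0.792 - (-3)·1.803) / (7) = -0.400

(-0.792, 1.803, -0.400)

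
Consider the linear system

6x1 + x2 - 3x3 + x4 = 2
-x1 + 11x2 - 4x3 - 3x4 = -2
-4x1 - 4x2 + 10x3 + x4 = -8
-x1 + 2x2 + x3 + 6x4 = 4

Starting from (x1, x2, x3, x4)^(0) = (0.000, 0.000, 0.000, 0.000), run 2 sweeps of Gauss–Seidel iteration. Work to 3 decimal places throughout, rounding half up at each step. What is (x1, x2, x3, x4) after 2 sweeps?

Iteration 1:
  x1 = (2 - (1)·0.000 - (-3)·0.000 - (1)·0.000) / (6) = 0.333
  x2 = (-2 - (-1)·0.333 - (-4)·0.000 - (-3)·0.000) / (11) = -0.152
  x3 = (-8 - (-4)·0.333 - (-4)·-0.152 - (1)·0.000) / (10) = -0.728
  x4 = (4 - (-1)·0.333 - (2)·-0.152 - (1)·-0.728) / (6) = 0.894
Iteration 2:
  x1 = (2 - (1)·-0.152 - (-3)·-0.728 - (1)·0.894) / (6) = -0.154
  x2 = (-2 - (-1)·-0.154 - (-4)·-0.728 - (-3)·0.894) / (11) = -0.217
  x3 = (-8 - (-4)·-0.154 - (-4)·-0.217 - (1)·0.894) / (10) = -1.038
  x4 = (4 - (-1)·-0.154 - (2)·-0.217 - (1)·-1.038) / (6) = 0.886

(-0.154, -0.217, -1.038, 0.886)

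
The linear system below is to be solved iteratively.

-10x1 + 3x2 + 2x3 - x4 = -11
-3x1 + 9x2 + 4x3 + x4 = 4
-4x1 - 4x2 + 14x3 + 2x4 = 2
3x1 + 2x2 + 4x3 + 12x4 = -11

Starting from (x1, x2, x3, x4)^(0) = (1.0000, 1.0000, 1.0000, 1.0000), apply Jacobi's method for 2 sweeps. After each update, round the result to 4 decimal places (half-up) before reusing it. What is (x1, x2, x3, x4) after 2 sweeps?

Iteration 1:
  x1 = (-11 - (3)·1.0000 - (2)·1.0000 - (-1)·1.0000) / (-10) = 1.5000
  x2 = (4 - (-3)·1.0000 - (4)·1.0000 - (1)·1.0000) / (9) = 0.2222
  x3 = (2 - (-4)·1.0000 - (-4)·1.0000 - (2)·1.0000) / (14) = 0.5714
  x4 = (-11 - (3)·1.0000 - (2)·1.0000 - (4)·1.0000) / (12) = -1.6667
Iteration 2:
  x1 = (-11 - (3)·0.2222 - (2)·0.5714 - (-1)·-1.6667) / (-10) = 1.4476
  x2 = (4 - (-3)·1.5000 - (4)·0.5714 - (1)·-1.6667) / (9) = 0.8757
  x3 = (2 - (-4)·1.5000 - (-4)·0.2222 - (2)·-1.6667) / (14) = 0.8730
  x4 = (-11 - (3)·1.5000 - (2)·0.2222 - (4)·0.5714) / (12) = -1.5192

(1.4476, 0.8757, 0.8730, -1.5192)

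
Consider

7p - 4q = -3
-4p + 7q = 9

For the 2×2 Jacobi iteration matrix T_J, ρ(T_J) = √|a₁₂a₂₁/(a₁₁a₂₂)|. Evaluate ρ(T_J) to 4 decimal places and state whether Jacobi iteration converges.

a₁₂a₂₁/(a₁₁a₂₂) = (-4)·(-4) / ((7)·(7)) = 0.326531
ρ = √|0.326531| = √0.326531 = 0.5714
ρ < 1, so Jacobi converges

0.5714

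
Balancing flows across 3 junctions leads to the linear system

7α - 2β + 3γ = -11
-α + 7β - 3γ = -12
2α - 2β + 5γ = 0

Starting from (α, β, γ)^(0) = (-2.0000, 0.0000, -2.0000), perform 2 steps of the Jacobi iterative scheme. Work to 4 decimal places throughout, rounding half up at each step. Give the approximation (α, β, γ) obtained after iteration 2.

Iteration 1:
  α = (-11 - (-2)·0.0000 - (3)·-2.0000) / (7) = -0.7143
  β = (-12 - (-1)·-2.0000 - (-3)·-2.0000) / (7) = -2.8571
  γ = (0 - (2)·-2.0000 - (-2)·0.0000) / (5) = 0.8000
Iteration 2:
  α = (-11 - (-2)·-2.8571 - (3)·0.8000) / (7) = -2.7306
  β = (-12 - (-1)·-0.7143 - (-3)·0.8000) / (7) = -1.4735
  γ = (0 - (2)·-0.7143 - (-2)·-2.8571) / (5) = -0.8571

(-2.7306, -1.4735, -0.8571)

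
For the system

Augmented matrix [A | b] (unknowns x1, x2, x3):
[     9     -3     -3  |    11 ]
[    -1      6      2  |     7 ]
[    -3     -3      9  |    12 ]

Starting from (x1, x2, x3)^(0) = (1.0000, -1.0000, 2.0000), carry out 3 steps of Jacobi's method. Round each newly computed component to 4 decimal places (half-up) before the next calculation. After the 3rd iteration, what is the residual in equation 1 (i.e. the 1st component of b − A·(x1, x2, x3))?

Iteration 1:
  x1 = (11 - (-3)·-1.0000 - (-3)·2.0000) / (9) = 1.5556
  x2 = (7 - (-1)·1.0000 - (2)·2.0000) / (6) = 0.6667
  x3 = (12 - (-3)·1.0000 - (-3)·-1.0000) / (9) = 1.3333
Iteration 2:
  x1 = (11 - (-3)·0.6667 - (-3)·1.3333) / (9) = 1.8889
  x2 = (7 - (-1)·1.5556 - (2)·1.3333) / (6) = 0.9815
  x3 = (12 - (-3)·1.5556 - (-3)·0.6667) / (9) = 2.0741
Iteration 3:
  x1 = (11 - (-3)·0.9815 - (-3)·2.0741) / (9) = 2.2408
  x2 = (7 - (-1)·1.8889 - (2)·2.0741) / (6) = 0.7901
  x3 = (12 - (-3)·1.8889 - (-3)·0.9815) / (9) = 2.2901
Residual b − A·x = (0.0734, -0.0800, 0.4818)

0.0734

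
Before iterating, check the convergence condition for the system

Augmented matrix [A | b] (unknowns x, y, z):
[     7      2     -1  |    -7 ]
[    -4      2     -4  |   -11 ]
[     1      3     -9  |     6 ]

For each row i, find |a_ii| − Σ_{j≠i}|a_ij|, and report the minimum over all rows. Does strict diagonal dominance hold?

-6

row 1: |7| − (2+1) = 4
row 2: |2| − (4+4) = -6
row 3: |-9| − (1+3) = 5
minimum over rows = -6 → not strictly diagonally dominant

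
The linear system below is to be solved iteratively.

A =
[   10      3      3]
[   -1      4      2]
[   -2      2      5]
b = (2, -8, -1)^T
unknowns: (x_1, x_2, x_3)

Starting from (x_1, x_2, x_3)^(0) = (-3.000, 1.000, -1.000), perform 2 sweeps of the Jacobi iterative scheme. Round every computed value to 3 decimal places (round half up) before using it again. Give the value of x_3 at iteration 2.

Iteration 1:
  x_1 = (2 - (3)·1.000 - (3)·-1.000) / (10) = 0.200
  x_2 = (-8 - (-1)·-3.000 - (2)·-1.000) / (4) = -2.250
  x_3 = (-1 - (-2)·-3.000 - (2)·1.000) / (5) = -1.800
Iteration 2:
  x_1 = (2 - (3)·-2.250 - (3)·-1.800) / (10) = 1.415
  x_2 = (-8 - (-1)·0.200 - (2)·-1.800) / (4) = -1.050
  x_3 = (-1 - (-2)·0.200 - (2)·-2.250) / (5) = 0.780

0.780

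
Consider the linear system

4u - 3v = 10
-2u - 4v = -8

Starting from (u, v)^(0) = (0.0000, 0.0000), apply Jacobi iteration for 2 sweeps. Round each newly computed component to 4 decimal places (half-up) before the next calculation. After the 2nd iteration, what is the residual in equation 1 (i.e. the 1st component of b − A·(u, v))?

Iteration 1:
  u = (10 - (-3)·0.0000) / (4) = 2.5000
  v = (-8 - (-2)·0.0000) / (-4) = 2.0000
Iteration 2:
  u = (10 - (-3)·2.0000) / (4) = 4.0000
  v = (-8 - (-2)·2.5000) / (-4) = 0.7500
Residual b − A·x = (-3.7500, 3.0000)

-3.7500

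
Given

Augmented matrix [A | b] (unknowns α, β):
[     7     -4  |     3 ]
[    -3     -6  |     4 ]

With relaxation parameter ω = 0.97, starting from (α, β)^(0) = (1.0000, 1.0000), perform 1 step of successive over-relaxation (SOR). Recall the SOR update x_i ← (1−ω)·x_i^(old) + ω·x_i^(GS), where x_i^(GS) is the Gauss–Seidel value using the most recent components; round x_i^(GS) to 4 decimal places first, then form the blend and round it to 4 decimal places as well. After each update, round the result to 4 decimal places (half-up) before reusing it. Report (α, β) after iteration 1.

Iteration 1:
  α: GS value = (3 - (-4)·1.0000) / (7) = 1.0000;  α ← (1−ω)·1.0000 + ω·1.0000 = 1.0000
  β: GS value = (4 - (-3)·1.0000) / (-6) = -1.1667;  β ← (1−ω)·1.0000 + ω·-1.1667 = -1.1017

(1.0000, -1.1017)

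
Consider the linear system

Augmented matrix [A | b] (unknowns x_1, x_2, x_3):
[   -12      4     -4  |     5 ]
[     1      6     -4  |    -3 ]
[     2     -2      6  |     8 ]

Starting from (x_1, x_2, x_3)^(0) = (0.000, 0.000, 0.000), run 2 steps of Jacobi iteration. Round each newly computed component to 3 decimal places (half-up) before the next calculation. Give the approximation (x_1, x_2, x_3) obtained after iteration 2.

Iteration 1:
  x_1 = (5 - (4)·0.000 - (-4)·0.000) / (-12) = -0.417
  x_2 = (-3 - (1)·0.000 - (-4)·0.000) / (6) = -0.500
  x_3 = (8 - (2)·0.000 - (-2)·0.000) / (6) = 1.333
Iteration 2:
  x_1 = (5 - (4)·-0.500 - (-4)·1.333) / (-12) = -1.028
  x_2 = (-3 - (1)·-0.417 - (-4)·1.333) / (6) = 0.458
  x_3 = (8 - (2)·-0.417 - (-2)·-0.500) / (6) = 1.306

(-1.028, 0.458, 1.306)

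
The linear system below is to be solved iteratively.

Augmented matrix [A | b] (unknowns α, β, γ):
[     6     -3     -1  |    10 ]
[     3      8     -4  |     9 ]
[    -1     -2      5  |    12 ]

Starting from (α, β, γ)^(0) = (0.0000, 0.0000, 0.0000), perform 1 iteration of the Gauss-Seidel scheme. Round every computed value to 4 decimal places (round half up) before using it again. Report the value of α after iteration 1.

Iteration 1:
  α = (10 - (-3)·0.0000 - (-1)·0.0000) / (6) = 1.6667
  β = (9 - (3)·1.6667 - (-4)·0.0000) / (8) = 0.5000
  γ = (12 - (-1)·1.6667 - (-2)·0.5000) / (5) = 2.9333

1.6667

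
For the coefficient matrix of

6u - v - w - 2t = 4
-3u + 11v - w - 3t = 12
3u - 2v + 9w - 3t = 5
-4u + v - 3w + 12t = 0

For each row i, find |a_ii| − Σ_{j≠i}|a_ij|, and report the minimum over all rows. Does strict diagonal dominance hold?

1

row 1: |6| − (1+1+2) = 2
row 2: |11| − (3+1+3) = 4
row 3: |9| − (3+2+3) = 1
row 4: |12| − (4+1+3) = 4
minimum over rows = 1 → strictly diagonally dominant (convergence guaranteed)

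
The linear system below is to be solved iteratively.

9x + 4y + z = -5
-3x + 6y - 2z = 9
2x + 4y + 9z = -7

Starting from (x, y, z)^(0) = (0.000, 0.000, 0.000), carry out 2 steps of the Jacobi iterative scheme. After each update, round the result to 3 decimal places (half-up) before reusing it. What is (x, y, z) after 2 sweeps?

Iteration 1:
  x = (-5 - (4)·0.000 - (1)·0.000) / (9) = -0.556
  y = (9 - (-3)·0.000 - (-2)·0.000) / (6) = 1.500
  z = (-7 - (2)·0.000 - (4)·0.000) / (9) = -0.778
Iteration 2:
  x = (-5 - (4)·1.500 - (1)·-0.778) / (9) = -1.136
  y = (9 - (-3)·-0.556 - (-2)·-0.778) / (6) = 0.963
  z = (-7 - (2)·-0.556 - (4)·1.500) / (9) = -1.321

(-1.136, 0.963, -1.321)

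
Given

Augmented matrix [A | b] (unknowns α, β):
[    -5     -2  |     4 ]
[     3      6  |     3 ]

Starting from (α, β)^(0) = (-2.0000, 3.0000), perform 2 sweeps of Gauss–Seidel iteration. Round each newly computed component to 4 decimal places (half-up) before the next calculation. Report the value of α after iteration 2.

Iteration 1:
  α = (4 - (-2)·3.0000) / (-5) = -2.0000
  β = (3 - (3)·-2.0000) / (6) = 1.5000
Iteration 2:
  α = (4 - (-2)·1.5000) / (-5) = -1.4000
  β = (3 - (3)·-1.4000) / (6) = 1.2000

-1.4000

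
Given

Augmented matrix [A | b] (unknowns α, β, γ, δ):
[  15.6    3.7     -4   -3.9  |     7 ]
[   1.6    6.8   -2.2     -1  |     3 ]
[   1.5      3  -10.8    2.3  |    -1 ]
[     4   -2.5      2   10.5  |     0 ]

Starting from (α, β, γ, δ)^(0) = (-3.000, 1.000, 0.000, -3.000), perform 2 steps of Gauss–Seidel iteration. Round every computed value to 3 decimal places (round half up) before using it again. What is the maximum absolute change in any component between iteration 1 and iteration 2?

Iteration 1:
  α = (7 - (3.7)·1.000 - (-4)·0.000 - (-3.9)·-3.000) / (15.6) = -0.538
  β = (3 - (1.6)·-0.538 - (-2.2)·0.000 - (-1)·-3.000) / (6.8) = 0.127
  γ = (-1 - (1.5)·-0.538 - (3)·0.127 - (2.3)·-3.000) / (-10.8) = -0.586
  δ = (0 - (4)·-0.538 - (-2.5)·0.127 - (2)·-0.586) / (10.5) = 0.347
Iteration 2:
  α = (7 - (3.7)·0.127 - (-4)·-0.586 - (-3.9)·0.347) / (15.6) = 0.355
  β = (3 - (1.6)·0.355 - (-2.2)·-0.586 - (-1)·0.347) / (6.8) = 0.219
  γ = (-1 - (1.5)·0.355 - (3)·0.219 - (2.3)·0.347) / (-10.8) = 0.277
  δ = (0 - (4)·0.355 - (-2.5)·0.219 - (2)·0.277) / (10.5) = -0.136
Change: (0.893, 0.092, 0.863, -0.483) → max |·| = 0.893

0.893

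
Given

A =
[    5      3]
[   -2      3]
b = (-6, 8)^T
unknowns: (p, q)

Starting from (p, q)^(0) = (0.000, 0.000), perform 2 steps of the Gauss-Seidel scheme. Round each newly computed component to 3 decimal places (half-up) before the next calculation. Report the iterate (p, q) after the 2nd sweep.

(-2.320, 1.120)

Iteration 1:
  p = (-6 - (3)·0.000) / (5) = -1.200
  q = (8 - (-2)·-1.200) / (3) = 1.867
Iteration 2:
  p = (-6 - (3)·1.867) / (5) = -2.320
  q = (8 - (-2)·-2.320) / (3) = 1.120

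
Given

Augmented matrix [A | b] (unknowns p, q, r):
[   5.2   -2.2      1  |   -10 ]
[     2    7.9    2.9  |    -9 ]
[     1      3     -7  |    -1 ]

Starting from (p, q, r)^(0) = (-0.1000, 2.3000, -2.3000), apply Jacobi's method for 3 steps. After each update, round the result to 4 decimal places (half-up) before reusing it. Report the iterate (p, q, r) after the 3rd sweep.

(-2.5151, -0.5527, -0.7873)

Iteration 1:
  p = (-10 - (-2.2)·2.3000 - (1)·-2.3000) / (5.2) = -0.5077
  q = (-9 - (2)·-0.1000 - (2.9)·-2.3000) / (7.9) = -0.2696
  r = (-1 - (1)·-0.1000 - (3)·2.3000) / (-7) = 1.1143
Iteration 2:
  p = (-10 - (-2.2)·-0.2696 - (1)·1.1143) / (5.2) = -2.2514
  q = (-9 - (2)·-0.5077 - (2.9)·1.1143) / (7.9) = -1.4198
  r = (-1 - (1)·-0.5077 - (3)·-0.2696) / (-7) = -0.0452
Iteration 3:
  p = (-10 - (-2.2)·-1.4198 - (1)·-0.0452) / (5.2) = -2.5151
  q = (-9 - (2)·-2.2514 - (2.9)·-0.0452) / (7.9) = -0.5527
  r = (-1 - (1)·-2.2514 - (3)·-1.4198) / (-7) = -0.7873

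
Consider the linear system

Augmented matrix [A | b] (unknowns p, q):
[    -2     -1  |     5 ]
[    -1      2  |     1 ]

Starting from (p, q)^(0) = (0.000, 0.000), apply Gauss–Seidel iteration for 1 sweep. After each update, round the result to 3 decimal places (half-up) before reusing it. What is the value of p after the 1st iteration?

-2.500

Iteration 1:
  p = (5 - (-1)·0.000) / (-2) = -2.500
  q = (1 - (-1)·-2.500) / (2) = -0.750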